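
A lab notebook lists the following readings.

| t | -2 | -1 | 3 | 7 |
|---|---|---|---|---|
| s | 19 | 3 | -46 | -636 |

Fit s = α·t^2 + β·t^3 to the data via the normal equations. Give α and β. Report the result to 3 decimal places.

α = 0.805, β = -1.969

Forming MᵀM = [[2499, 17017]; [17017, 118443]] and Mᵀs = [-31499, -219545]ᵀ gives MᵀM·[α, β]ᵀ = Mᵀs.
Eliminating β: 118443·(row 1) − 17017·(row 2) gives 6410768·α = 118443·(-31499) − 17017·(-219545) = 5161208, so α = 49627/61642.
Then β = ((-219545) − 17017·(49627/61642))/118443 = -13261/6734.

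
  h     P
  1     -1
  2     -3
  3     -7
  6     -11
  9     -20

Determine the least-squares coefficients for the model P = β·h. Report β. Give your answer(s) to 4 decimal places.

Compute the Gram sums: Σh·h = 131.
Right-hand side: Σh·P = -274.
Normal equations: [[131]]·[β]ᵀ = [-274]ᵀ.
Hence β = -274 / 131 ≈ -2.0916.

β = -2.0916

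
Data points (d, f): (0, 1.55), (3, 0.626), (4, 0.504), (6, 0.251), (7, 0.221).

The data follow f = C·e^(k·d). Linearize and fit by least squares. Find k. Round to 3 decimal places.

With ln fᵢ as the transformed response and dᵢ as the regressor:
XᵀX = [[110.0000, 20.0000]; [20.0000, 5]], rhs = [-23.0069, -3.6072]ᵀ  (here Σd = 20.0000, Σ(d)² = 110.0000, Σln f = -3.6072, Σd·ln f = -23.0069).
Slope k = (n·Σd·ln f − Σd·Σln f)/(n·Σ(d)² − (Σd)²) = (5·-23.0069 − 20.0000·-3.6072)/150.0000 = -0.28593; ln C = (Σln f − k·Σd)/n = 0.42229.

k = -0.286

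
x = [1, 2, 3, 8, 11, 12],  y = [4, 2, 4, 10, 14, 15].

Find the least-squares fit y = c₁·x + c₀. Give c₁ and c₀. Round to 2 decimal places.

c₁ = 1.15, c₀ = 1.09

With design matrix A, AᵀA = [[343, 37]; [37, 6]] and Aᵀy = [434, 49]ᵀ.
Determinant 343·6 − 37² = 689.
c₁ = (434·6 − 37·49)/689 = 791/689; c₀ = (343·49 − 37·434)/689 = 749/689.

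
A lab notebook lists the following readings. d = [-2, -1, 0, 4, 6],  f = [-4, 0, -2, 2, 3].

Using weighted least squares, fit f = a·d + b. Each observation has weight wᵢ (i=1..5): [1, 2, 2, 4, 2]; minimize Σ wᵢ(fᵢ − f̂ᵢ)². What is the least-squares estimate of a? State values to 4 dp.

The normal system XᵀWX·[a, b]ᵀ = XᵀWf is [[142, 24]; [24, 11]]·[a, b]ᵀ = [76, 6]ᵀ.
Determinant 142·11 − 24² = 986.
a = (76·11 − 24·6)/986 = 346/493; b = (142·6 − 24·76)/986 = -486/493.

a = 0.7018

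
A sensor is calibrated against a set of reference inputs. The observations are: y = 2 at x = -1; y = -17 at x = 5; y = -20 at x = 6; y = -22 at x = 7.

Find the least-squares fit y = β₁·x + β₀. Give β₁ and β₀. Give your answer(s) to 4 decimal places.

β₁ = -3.0645, β₀ = -1.2258

The normal equations are: 111·β₁ + 17·β₀ = -361;  17·β₁ + 4·β₀ = -57.
(Σx·x = 111, Σx = 17, Σ1 = 4, Σx·y = -361, Σy = -57.)
Determinant 111·4 − 17² = 155.
β₁ = ((-361)·4 − 17·(-57))/155 = -95/31; β₀ = (111·(-57) − 17·(-361))/155 = -38/31.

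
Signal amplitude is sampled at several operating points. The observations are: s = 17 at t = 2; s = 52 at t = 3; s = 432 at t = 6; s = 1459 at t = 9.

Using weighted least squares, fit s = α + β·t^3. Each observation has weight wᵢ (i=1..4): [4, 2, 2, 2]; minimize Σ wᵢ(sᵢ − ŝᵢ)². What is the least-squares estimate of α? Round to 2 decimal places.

Compute the Gram sums: Σwᵢ·1 = 10, Σwᵢ·t^3 = 1976, Σwᵢ·t^3·t^3 = 1157908.
For AᵀWs: Σwᵢ·s = 3954, Σwᵢ·t^3·s = 2317198.
Normal equations: [[10, 1976]; [1976, 1157908]]·[α, β]ᵀ = [3954, 2317198]ᵀ.
Δ = 10·1157908 − 1976² = 7674504.
α = (3954·1157908 − 1976·2317198)/7674504 = -51877/959313; β = (10·2317198 − 1976·3954)/7674504 = 3839719/1918626.

α = -0.05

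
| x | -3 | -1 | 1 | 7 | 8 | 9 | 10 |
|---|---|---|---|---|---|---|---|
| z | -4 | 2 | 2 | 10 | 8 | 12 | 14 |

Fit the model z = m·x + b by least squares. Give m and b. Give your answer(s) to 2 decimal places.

With design matrix A, AᵀA = [[305, 31]; [31, 7]] and Aᵀz = [394, 44]ᵀ.
det = 305·7 − 31² = 1174.
m = (394·7 − 31·44)/1174 = 697/587; b = (305·44 − 31·394)/1174 = 603/587.

m = 1.19, b = 1.03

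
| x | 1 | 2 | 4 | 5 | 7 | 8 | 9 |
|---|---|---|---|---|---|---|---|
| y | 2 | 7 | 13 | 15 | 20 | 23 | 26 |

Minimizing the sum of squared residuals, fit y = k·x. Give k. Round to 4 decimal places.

Normal-equation sums: Σx·x = 240.
For Mᵀy: Σx·y = 701.
Normal equations: [[240]]·[k]ᵀ = [701]ᵀ.
k = 701/240 = 2.92083.

k = 2.9208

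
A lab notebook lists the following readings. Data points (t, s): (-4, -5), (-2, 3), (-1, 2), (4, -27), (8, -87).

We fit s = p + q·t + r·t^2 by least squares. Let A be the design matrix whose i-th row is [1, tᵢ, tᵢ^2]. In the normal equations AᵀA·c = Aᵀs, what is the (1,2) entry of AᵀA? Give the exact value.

5

Row 1 ↔ basis 1, column 2 ↔ basis t, so (AᵀA)_{1,2} = Σᵢ t = (1)·(-4) + (1)·(-2) + (1)·(-1) + (1)·(4) + (1)·(8) = 5.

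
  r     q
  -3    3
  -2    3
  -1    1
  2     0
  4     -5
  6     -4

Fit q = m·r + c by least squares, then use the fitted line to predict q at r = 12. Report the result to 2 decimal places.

Normal-equation sums: Σr·r = 70, Σr = 6, Σ1 = 6.
Moment sums: Σr·q = -60, Σq = -2.
MᵀM·[m, c]ᵀ = Mᵀq becomes [[70, 6]; [6, 6]]·[m, c]ᵀ = [-60, -2]ᵀ.
det = 70·6 − 6² = 384.
m = ((-60)·6 − 6·(-2))/384 = -29/32; c = (70·(-2) − 6·(-60))/384 = 55/96.
At r = 12: q̂ = (-29/32)·(12) + (55/96)·(1) = -989/96.

q̂ = -10.30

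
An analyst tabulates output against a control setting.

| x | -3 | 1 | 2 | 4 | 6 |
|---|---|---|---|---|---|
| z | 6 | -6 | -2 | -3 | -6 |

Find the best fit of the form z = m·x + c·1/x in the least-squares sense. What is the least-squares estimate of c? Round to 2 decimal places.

AᵀA·[m, c]ᵀ = Aᵀz reads: 66·m + 5·c = -76;  5·m + (209/144)·c = -43/4.
Δ = 66·(209/144) − 5² = 1699/24.
m = ((-76)·(209/144) − 5·(-43/4))/(1699/24) = -4072/5097; c = (66·(-43/4) − 5·(-76))/(1699/24) = -7908/1699.

c = -4.65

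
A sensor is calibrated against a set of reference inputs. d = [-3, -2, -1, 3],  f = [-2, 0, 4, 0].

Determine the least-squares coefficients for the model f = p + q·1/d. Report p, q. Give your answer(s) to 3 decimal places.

p = -0.565, q = -2.840

Entries of AᵀA: Σ1 = 4, Σ1/d = -3/2, Σ1/d·1/d = 53/36.
Moment sums: Σf = 2, Σ1/d·f = -10/3.
So AᵀA·[p, q]ᵀ = Aᵀf: [[4, -3/2]; [-3/2, 53/36]]·[p, q]ᵀ = [2, -10/3]ᵀ.
det = 4·(53/36) − (-3/2)² = 131/36.
p = (2·(53/36) − (-3/2)·(-10/3))/(131/36) = -74/131; q = (4·(-10/3) − (-3/2)·2)/(131/36) = -372/131.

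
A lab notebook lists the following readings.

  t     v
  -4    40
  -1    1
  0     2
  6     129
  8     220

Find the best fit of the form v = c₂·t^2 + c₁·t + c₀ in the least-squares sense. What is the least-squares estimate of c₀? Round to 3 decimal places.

The normal system AᵀA·[c₂, c₁, c₀]ᵀ = Aᵀv is [[5649, 663, 117]; [663, 117, 9]; [117, 9, 5]]·[c₂, c₁, c₀]ᵀ = [19365, 2373, 392]ᵀ.
Solving the 3×3 system (Gaussian elimination) gives c₂ = 6895/2242, c₁ = 6141/2242, c₀ = 1688/1121.

c₀ = 1.506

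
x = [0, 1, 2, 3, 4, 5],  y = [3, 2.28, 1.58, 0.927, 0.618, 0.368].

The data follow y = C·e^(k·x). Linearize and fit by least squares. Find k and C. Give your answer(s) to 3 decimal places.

With ln yᵢ as the transformed response and xᵢ as the regressor:
XᵀX = [[55.0000, 15.0000]; [15.0000, 6]], rhs = [-5.4118, 0.8235]ᵀ  (here Σx = 15.0000, Σ(x)² = 55.0000, Σln y = 0.8235, Σx·ln y = -5.4118).
Δ = 55.0000·6 − (15.0000)² = 105.0000; k = (-5.4118·6 − 15.0000·0.8235)/105.0000 = -0.42689, ln C = (55.0000·0.8235 − 15.0000·-5.4118)/105.0000 = 1.20446, so C = exp(1.20446) = 3.33495.

k = -0.427, C = 3.335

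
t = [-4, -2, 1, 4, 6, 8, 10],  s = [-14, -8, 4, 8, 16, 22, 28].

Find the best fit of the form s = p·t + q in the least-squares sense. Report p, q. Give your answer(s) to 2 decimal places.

Normal-equation sums: Σt·t = 237, Σt = 23, Σ1 = 7.
And Σt·s = 660, Σs = 56.
Determinant 237·7 − 23² = 1130.
p = (660·7 − 23·56)/1130 = 1666/565; q = (237·56 − 23·660)/1130 = -954/565.

p = 2.95, q = -1.69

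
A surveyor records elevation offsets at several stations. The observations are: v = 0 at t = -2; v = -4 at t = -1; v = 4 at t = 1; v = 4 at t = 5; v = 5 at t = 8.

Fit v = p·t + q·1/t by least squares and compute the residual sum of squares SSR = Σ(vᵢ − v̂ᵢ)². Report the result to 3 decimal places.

SSR = 7.593

From the data, Σt·t = 95, Σt·1/t = 5, Σ1/t·1/t = 3689/1600.
For Mᵀv: Σt·v = 68, Σ1/t·v = 377/40.
MᵀM·[p, q]ᵀ = Mᵀv becomes [[95, 5]; [5, 3689/1600]]·[p, q]ᵀ = [68, 377/40]ᵀ.
det = 95·(3689/1600) − 5² = 62091/320.
p = (68·(3689/1600) − 5·(377/40))/(62091/320) = 58484/103485; q = (95·(377/40) − 5·68)/(62091/320) = 59240/20697.
Residuals: 88356/34495, -19752/34495, 19752/34495, 4152/6899, 4176/34495; SSR = 261936/34495.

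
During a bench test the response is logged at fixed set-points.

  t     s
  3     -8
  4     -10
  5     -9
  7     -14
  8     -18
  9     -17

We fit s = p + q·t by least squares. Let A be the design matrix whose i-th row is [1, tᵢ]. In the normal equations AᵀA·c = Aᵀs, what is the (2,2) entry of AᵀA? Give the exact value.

244

Row 2 ↔ basis t, column 2 ↔ basis t, so (AᵀA)_{2,2} = Σᵢ (t)·(t) = (3)·(3) + (4)·(4) + (5)·(5) + (7)·(7) + (8)·(8) + (9)·(9) = 244.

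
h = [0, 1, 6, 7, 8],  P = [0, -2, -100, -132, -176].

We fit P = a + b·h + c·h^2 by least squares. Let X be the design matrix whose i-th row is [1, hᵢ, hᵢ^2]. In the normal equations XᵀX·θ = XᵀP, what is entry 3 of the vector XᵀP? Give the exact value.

-21334

Entry 3 ↔ basis h^2, so (XᵀP)_{3} = Σᵢ (h^2)·Pᵢ = (0)·(0) + (1)·(-2) + (36)·(-100) + (49)·(-132) + (64)·(-176) = -21334.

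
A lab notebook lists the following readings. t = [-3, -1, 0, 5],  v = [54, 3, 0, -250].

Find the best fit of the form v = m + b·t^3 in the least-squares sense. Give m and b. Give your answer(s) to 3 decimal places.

m = 0.294, b = -2.002

Compute the Gram sums: Σ1 = 4, Σt^3 = 97, Σt^3·t^3 = 16355.
And Σv = -193, Σt^3·v = -32711.
Normal equations: [[4, 97]; [97, 16355]]·[m, b]ᵀ = [-193, -32711]ᵀ.
Eliminating b: 16355·(row 1) − 97·(row 2) gives 56011·m = 16355·(-193) − 97·(-32711) = 16452, so m = 16452/56011.
Then b = ((-32711) − 97·(16452/56011))/16355 = -112123/56011.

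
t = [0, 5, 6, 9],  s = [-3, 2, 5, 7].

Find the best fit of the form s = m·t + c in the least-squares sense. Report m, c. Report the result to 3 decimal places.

Normal-equation sums: Σt·t = 142, Σt = 20, Σ1 = 4.
For Xᵀs: Σt·s = 103, Σs = 11.
Normal equations: [[142, 20]; [20, 4]]·[m, c]ᵀ = [103, 11]ᵀ.
Determinant 142·4 − 20² = 168.
m = (103·4 − 20·11)/168 = 8/7; c = (142·11 − 20·103)/168 = -83/28.

m = 1.143, c = -2.964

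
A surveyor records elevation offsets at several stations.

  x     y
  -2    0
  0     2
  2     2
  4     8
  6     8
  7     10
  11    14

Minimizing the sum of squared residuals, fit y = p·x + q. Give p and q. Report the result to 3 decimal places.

Forming MᵀM = [[230, 28]; [28, 7]] and Mᵀy = [308, 44]ᵀ gives MᵀM·[p, q]ᵀ = Mᵀy.
Eliminating q: 7·(row 1) − 28·(row 2) gives 826·p = 7·308 − 28·44 = 924, so p = 66/59.
Then q = (44 − 28·(66/59))/7 = 748/413.

p = 1.119, q = 1.811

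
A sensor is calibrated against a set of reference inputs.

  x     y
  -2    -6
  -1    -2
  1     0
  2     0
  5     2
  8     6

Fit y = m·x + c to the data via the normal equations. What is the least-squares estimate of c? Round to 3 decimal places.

From the data, Σx·x = 99, Σx = 13, Σ1 = 6.
Moment sums: Σx·y = 72, Σy = 0.
So MᵀM·[m, c]ᵀ = Mᵀy: [[99, 13]; [13, 6]]·[m, c]ᵀ = [72, 0]ᵀ.
Determinant 99·6 − 13² = 425.
m = (72·6 − 13·0)/425 = 432/425; c = (99·0 − 13·72)/425 = -936/425.

c = -2.202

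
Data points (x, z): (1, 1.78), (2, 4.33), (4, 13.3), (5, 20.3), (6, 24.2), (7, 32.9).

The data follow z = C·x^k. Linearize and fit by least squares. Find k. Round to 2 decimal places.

With ln zᵢ as the transformed response and ln xᵢ as the regressor:
Σln x = 7.4265, Σ(ln x)² = 11.9895, Σln z = 14.3204, Σln x·ln z = 21.9558.
Normal system: [[11.9895, 7.4265]; [7.4265, 6]]·[k, ln C]ᵀ = [21.9558, 14.3204]ᵀ.
Δ = 11.9895·6 − (7.4265)² = 16.7835; k = (21.9558·6 − 7.4265·14.3204)/16.7835 = 1.51243, ln C = (11.9895·14.3204 − 7.4265·21.9558)/16.7835 = 0.51471.

k = 1.51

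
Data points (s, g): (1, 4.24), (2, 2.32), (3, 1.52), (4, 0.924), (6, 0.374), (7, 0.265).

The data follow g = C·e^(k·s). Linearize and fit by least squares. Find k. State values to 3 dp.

k = -0.460

Taking logs, ln g = k·s + ln C, so regress ln g on s.
Σs = 23.0000, Σ(s)² = 115.0000, Σln g = 0.3143, Σs·ln g = -11.1295.
Equations: 115.0000·k + 23.0000·ln C = -11.1295;  23.0000·k + 6·ln C = 0.3143.
Slope k = (n·Σs·ln g − Σs·Σln g)/(n·Σ(s)² − (Σs)²) = (6·-11.1295 − 23.0000·0.3143)/161.0000 = -0.45966; ln C = (Σln g − k·Σs)/n = 1.81441.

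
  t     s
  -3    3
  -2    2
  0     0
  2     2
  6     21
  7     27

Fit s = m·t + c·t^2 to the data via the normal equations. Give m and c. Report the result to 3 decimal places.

Compute the Gram sums: Σt·t = 102, Σt·t^2 = 532, Σt^2·t^2 = 3810.
For Xᵀs: Σt·s = 306, Σt^2·s = 2122.
So XᵀX·[m, c]ᵀ = Xᵀs: [[102, 532]; [532, 3810]]·[m, c]ᵀ = [306, 2122]ᵀ.
Δ = 102·3810 − 532² = 105596.
m = (306·3810 − 532·2122)/105596 = 9239/26399; c = (102·2122 − 532·306)/105596 = 13413/26399.

m = 0.350, c = 0.508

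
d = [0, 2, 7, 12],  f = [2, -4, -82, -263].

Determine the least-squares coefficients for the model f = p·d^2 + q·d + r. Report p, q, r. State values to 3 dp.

p = -2.001, q = 2.014, r = 1.245

The normal system MᵀM·[p, q, r]ᵀ = Mᵀf is [[23153, 2079, 197]; [2079, 197, 21]; [197, 21, 4]]·[p, q, r]ᵀ = [-41906, -3738, -347]ᵀ.
Inverting the 3×3 Gram matrix, [p, q, r]ᵀ = [-60323/30140, 60711/30140, 3753/3014]ᵀ.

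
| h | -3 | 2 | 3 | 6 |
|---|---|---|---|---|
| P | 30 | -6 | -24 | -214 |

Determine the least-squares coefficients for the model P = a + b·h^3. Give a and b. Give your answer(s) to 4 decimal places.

a = 2.6760, b = -1.0031

Normal-equation sums: Σ1 = 4, Σh^3 = 224, Σh^3·h^3 = 48178.
And ΣP = -214, Σh^3·P = -47730.
XᵀX·[a, b]ᵀ = XᵀP becomes [[4, 224]; [224, 48178]]·[a, b]ᵀ = [-214, -47730]ᵀ.
Eliminating b: 48178·(row 1) − 224·(row 2) gives 142536·a = 48178·(-214) − 224·(-47730) = 381428, so a = 95357/35634.
Then b = ((-47730) − 224·(95357/35634))/48178 = -17873/17817.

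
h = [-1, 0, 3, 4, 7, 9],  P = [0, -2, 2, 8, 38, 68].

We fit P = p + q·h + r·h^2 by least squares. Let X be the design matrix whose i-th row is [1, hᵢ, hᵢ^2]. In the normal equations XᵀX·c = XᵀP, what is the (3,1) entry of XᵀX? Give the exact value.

156

Row 3 ↔ basis h^2, column 1 ↔ basis 1, so (XᵀX)_{3,1} = Σᵢ h^2 = (1)·(1) + (0)·(1) + (9)·(1) + (16)·(1) + (49)·(1) + (81)·(1) = 156.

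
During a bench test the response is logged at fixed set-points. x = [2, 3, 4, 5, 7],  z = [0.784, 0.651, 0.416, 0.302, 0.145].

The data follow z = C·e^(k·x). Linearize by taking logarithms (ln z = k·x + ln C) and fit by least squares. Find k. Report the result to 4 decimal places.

k = -0.3472

Linearized form: ln z = k·x + ln C. From the 5 transformed points,
XᵀX = [[103.0000, 21.0000]; [21.0000, 5]], rhs = [-24.7865, -4.6780]ᵀ  (here Σx = 21.0000, Σ(x)² = 103.0000, Σln z = -4.6780, Σx·ln z = -24.7865).
Slope k = (n·Σx·ln z − Σx·Σln z)/(n·Σ(x)² − (Σx)²) = (5·-24.7865 − 21.0000·-4.6780)/74.0000 = -0.34722; ln C = (Σln z − k·Σx)/n = 0.52272.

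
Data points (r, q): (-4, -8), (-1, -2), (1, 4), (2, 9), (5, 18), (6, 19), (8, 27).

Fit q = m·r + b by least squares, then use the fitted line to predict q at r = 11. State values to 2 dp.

Sums needed: Σr·r = 147, Σr = 17, Σ1 = 7.
Moment sums: Σr·q = 476, Σq = 67.
AᵀA·[m, b]ᵀ = Aᵀq becomes [[147, 17]; [17, 7]]·[m, b]ᵀ = [476, 67]ᵀ.
Determinant 147·7 − 17² = 740.
m = (476·7 − 17·67)/740 = 2193/740; b = (147·67 − 17·476)/740 = 1757/740.
At r = 11: q̂ = (2193/740)·(11) + (1757/740)·(1) = 1294/37.

q̂ = 34.97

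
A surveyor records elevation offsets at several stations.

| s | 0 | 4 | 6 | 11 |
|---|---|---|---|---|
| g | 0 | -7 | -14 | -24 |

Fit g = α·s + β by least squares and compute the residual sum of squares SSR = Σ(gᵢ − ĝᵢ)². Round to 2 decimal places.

SSR = 3.51

Entries of XᵀX: Σs·s = 173, Σs = 21, Σ1 = 4.
Moment sums: Σs·g = -376, Σg = -45.
Eliminating β: 4·(row 1) − 21·(row 2) gives 251·α = 4·(-376) − 21·(-45) = -559, so α = -559/251.
Then β = ((-45) − 21·(-559/251))/4 = 111/251.
Residuals: -111/251, 368/251, -271/251, 14/251; SSR = 882/251.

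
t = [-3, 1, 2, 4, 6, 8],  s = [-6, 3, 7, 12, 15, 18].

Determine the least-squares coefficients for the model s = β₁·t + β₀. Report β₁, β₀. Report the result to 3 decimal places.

Entries of XᵀX: Σt·t = 130, Σt = 18, Σ1 = 6.
Right-hand side: Σt·s = 317, Σs = 49.
Normal equations: [[130, 18]; [18, 6]]·[β₁, β₀]ᵀ = [317, 49]ᵀ.
Determinant 130·6 − 18² = 456.
β₁ = (317·6 − 18·49)/456 = 85/38; β₀ = (130·49 − 18·317)/456 = 83/57.

β₁ = 2.237, β₀ = 1.456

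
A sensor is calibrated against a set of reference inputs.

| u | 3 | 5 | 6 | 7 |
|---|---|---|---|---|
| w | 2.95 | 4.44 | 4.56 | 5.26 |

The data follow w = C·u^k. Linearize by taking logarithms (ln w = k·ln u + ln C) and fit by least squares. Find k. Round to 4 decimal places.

k = 0.6656

Let Y = ln w. Fitting Y = k·ln u + ln C by least squares:
XᵀX = [[10.7942, 6.4457]; [6.4457, 4]], rhs = [9.5367, 5.7499]ᵀ  (here Σln u = 6.4457, Σ(ln u)² = 10.7942, Σln w = 5.7499, Σln u·ln w = 9.5367).
Slope k = (n·Σln u·ln w − Σln u·Σln w)/(n·Σ(ln u)² − (Σln u)²) = (4·9.5367 − 6.4457·5.7499)/1.6295 = 0.66562; ln C = (Σln w − k·Σln u)/n = 0.36488.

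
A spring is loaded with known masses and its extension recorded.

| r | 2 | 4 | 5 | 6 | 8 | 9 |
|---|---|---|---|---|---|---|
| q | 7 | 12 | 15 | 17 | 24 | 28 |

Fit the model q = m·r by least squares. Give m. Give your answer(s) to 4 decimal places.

m = 3.0221

XᵀX·[m]ᵀ = Xᵀq reads: 226·m = 683.
(Σr·r = 226, Σr·q = 683.)
Hence m = 683 / 226 ≈ 3.02212.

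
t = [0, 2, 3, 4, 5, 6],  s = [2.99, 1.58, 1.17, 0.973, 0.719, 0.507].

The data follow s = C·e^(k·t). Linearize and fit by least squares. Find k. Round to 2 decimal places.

k = -0.29

Let Y = ln s. Fitting Y = k·t + ln C by least squares:
AᵀA = [[90.0000, 20.0000]; [20.0000, 6]], rhs = [-4.4486, 0.6732]ᵀ  (here Σt = 20.0000, Σ(t)² = 90.0000, Σln s = 0.6732, Σt·ln s = -4.4486).
Δ = 90.0000·6 − (20.0000)² = 140.0000; k = (-4.4486·6 − 20.0000·0.6732)/140.0000 = -0.28682, ln C = (90.0000·0.6732 − 20.0000·-4.4486)/140.0000 = 1.06828.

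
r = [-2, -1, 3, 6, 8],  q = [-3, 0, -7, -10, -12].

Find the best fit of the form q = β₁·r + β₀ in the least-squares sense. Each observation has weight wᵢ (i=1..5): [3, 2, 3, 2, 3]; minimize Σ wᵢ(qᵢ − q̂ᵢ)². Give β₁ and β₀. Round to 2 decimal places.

β₁ = -1.04, β₀ = -3.65

Sums needed: Σwᵢ·r·r = 305, Σwᵢ·r = 37, Σwᵢ·1 = 13.
For MᵀWq: Σwᵢ·r·q = -453, Σwᵢ·q = -86.
So MᵀWM·[β₁, β₀]ᵀ = MᵀWq: [[305, 37]; [37, 13]]·[β₁, β₀]ᵀ = [-453, -86]ᵀ.
Eliminating β₀: 13·(row 1) − 37·(row 2) gives 2596·β₁ = 13·(-453) − 37·(-86) = -2707, so β₁ = -2707/2596.
Then β₀ = ((-86) − 37·(-2707/2596))/13 = -9469/2596.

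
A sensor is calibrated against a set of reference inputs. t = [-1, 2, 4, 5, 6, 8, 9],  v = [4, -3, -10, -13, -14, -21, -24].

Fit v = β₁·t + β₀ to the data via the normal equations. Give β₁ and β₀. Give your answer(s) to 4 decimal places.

β₁ = -2.8160, β₀ = 1.7040

From the data, Σt·t = 227, Σt = 33, Σ1 = 7.
And Σt·v = -583, Σv = -81.
Δ = 227·7 − 33² = 500.
β₁ = ((-583)·7 − 33·(-81))/500 = -352/125; β₀ = (227·(-81) − 33·(-583))/500 = 213/125.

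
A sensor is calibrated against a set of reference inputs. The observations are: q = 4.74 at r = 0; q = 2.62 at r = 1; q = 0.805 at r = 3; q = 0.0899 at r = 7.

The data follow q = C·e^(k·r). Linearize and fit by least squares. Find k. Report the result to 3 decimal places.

Let Y = ln q. Fitting Y = k·r + ln C by least squares:
AᵀA = [[59.0000, 11.0000]; [11.0000, 4]], rhs = [-16.5510, -0.1068]ᵀ  (here Σr = 11.0000, Σ(r)² = 59.0000, Σln q = -0.1068, Σr·ln q = -16.5510).
Slope k = (n·Σr·ln q − Σr·Σln q)/(n·Σ(r)² − (Σr)²) = (4·-16.5510 − 11.0000·-0.1068)/115.0000 = -0.56547; ln C = (Σln q − k·Σr)/n = 1.52836.

k = -0.565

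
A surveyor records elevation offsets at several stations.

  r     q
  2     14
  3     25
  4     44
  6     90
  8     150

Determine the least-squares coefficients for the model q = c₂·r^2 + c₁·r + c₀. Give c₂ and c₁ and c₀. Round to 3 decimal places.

Normal-equation sums: Σr^2·r^2 = 5745, Σr^2·r = 827, Σr^2 = 129, Σr·r = 129, Σr = 23, Σ1 = 5.
For Xᵀq: Σr^2·q = 13825, Σr·q = 2019, Σq = 323.
So XᵀX·[c₂, c₁, c₀]ᵀ = Xᵀq: [[5745, 827, 129]; [827, 129, 23]; [129, 23, 5]]·[c₂, c₁, c₀]ᵀ = [13825, 2019, 323]ᵀ.
Solving the 3×3 system (Gaussian elimination) gives c₂ = 1781/938, c₁ = 3625/938, c₀ = -145/67.

c₂ = 1.899, c₁ = 3.865, c₀ = -2.164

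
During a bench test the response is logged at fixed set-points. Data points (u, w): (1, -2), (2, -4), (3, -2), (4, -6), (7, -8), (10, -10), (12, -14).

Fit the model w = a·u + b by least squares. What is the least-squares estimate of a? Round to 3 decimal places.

a = -1.019

Entries of XᵀX: Σu·u = 323, Σu = 39, Σ1 = 7.
For Xᵀw: Σu·w = -364, Σw = -46.
Normal equations: [[323, 39]; [39, 7]]·[a, b]ᵀ = [-364, -46]ᵀ.
Determinant 323·7 − 39² = 740.
a = ((-364)·7 − 39·(-46))/740 = -377/370; b = (323·(-46) − 39·(-364))/740 = -331/370.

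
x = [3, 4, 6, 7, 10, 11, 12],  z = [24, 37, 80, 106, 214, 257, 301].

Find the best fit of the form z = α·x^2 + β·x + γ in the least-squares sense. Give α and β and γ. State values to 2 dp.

α = 2.01, β = 0.98, γ = 1.92

Compute the Gram sums: Σx^2·x^2 = 49411, Σx^2·x = 4709, Σx^2 = 475, Σx·x = 475, Σx = 53, Σ1 = 7.
Moment sums: Σx^2·z = 104723, Σx·z = 10021, Σz = 1019.
Row-reducing yields α = 1391/693, β = 62/63, γ = 1328/693.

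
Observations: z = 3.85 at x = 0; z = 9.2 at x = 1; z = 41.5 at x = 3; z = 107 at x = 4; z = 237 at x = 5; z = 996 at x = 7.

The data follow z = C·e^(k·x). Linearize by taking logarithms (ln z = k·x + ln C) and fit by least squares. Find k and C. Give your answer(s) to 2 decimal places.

Linearized form: ln z = k·x + ln C. From the 6 transformed points,
XᵀX = [[100.0000, 20.0000]; [20.0000, 6]], rhs = [107.7541, 24.3376]ᵀ  (here Σx = 20.0000, Σ(x)² = 100.0000, Σln z = 24.3376, Σx·ln z = 107.7541).
Δ = 100.0000·6 − (20.0000)² = 200.0000; k = (107.7541·6 − 20.0000·24.3376)/200.0000 = 0.79886, ln C = (100.0000·24.3376 − 20.0000·107.7541)/200.0000 = 1.39339, so C = exp(1.39339) = 4.02848.

k = 0.80, C = 4.03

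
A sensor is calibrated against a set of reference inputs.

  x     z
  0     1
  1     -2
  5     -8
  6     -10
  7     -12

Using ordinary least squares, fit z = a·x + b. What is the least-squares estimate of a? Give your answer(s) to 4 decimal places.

The normal system AᵀA·[a, b]ᵀ = Aᵀz is [[111, 19]; [19, 5]]·[a, b]ᵀ = [-186, -31]ᵀ.
Δ = 111·5 − 19² = 194.
a = ((-186)·5 − 19·(-31))/194 = -341/194; b = (111·(-31) − 19·(-186))/194 = 93/194.

a = -1.7577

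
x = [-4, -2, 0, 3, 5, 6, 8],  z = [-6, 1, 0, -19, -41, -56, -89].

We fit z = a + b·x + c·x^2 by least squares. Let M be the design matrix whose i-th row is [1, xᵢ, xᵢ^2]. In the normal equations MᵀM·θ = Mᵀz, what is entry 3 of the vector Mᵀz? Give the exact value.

-9000

Entry 3 ↔ basis x^2, so (Mᵀz)_{3} = Σᵢ (x^2)·zᵢ = (16)·(-6) + (4)·(1) + (0)·(0) + (9)·(-19) + (25)·(-41) + (36)·(-56) + (64)·(-89) = -9000.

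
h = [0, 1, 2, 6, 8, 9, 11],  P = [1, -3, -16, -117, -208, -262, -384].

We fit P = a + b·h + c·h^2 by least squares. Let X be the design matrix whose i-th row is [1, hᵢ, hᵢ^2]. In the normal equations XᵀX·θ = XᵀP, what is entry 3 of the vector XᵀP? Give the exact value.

-85277

Entry 3 ↔ basis h^2, so (XᵀP)_{3} = Σᵢ (h^2)·Pᵢ = (0)·(1) + (1)·(-3) + (4)·(-16) + (36)·(-117) + (64)·(-208) + (81)·(-262) + (121)·(-384) = -85277.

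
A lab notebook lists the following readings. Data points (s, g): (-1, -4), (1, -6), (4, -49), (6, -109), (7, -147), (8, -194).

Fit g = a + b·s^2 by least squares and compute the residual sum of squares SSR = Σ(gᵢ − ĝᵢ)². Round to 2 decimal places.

SSR = 4.89

With design matrix A, AᵀA = [[6, 167]; [167, 8051]] and Aᵀg = [-509, -24337]ᵀ.
Determinant 6·8051 − 167² = 20417.
a = ((-509)·8051 − 167·(-24337))/20417 = -33680/20417; b = (6·(-24337) − 167·(-509))/20417 = -61019/20417.
Residuals: 13031/20417, -27803/20417, 9551/20417, 4911/20417, 22312/20417, -22002/20417; SSR = 99920/20417.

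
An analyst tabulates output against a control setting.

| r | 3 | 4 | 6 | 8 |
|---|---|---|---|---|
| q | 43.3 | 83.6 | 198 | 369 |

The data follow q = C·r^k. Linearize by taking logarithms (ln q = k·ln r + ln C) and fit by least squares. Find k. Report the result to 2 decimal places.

Let Y = ln q. Fitting Y = k·ln r + ln C by least squares:
XᵀX = [[10.6632, 6.3561]; [6.3561, 4]], rhs = [32.0420, 19.3933]ᵀ  (here Σln r = 6.3561, Σ(ln r)² = 10.6632, Σln q = 19.3933, Σln r·ln q = 32.0420).
Δ = 10.6632·4 − (6.3561)² = 2.2529; k = (32.0420·4 − 6.3561·19.3933)/2.2529 = 2.17606, ln C = (10.6632·19.3933 − 6.3561·32.0420)/2.2529 = 1.39050.

k = 2.18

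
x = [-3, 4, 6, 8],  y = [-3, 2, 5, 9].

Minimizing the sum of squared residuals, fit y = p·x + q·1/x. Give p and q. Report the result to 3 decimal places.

The normal equations are: 125·p + 4·q = 119;  4·p + (125/576)·q = 83/24.
(Σx·x = 125, Σx·1/x = 4, Σ1/x·1/x = 125/576, Σx·y = 119, Σ1/x·y = 83/24.)
Δ = 125·(125/576) − 4² = 6409/576.
p = (119·(125/576) − 4·(83/24))/(6409/576) = 6907/6409; q = (125·(83/24) − 4·119)/(6409/576) = -25176/6409.

p = 1.078, q = -3.928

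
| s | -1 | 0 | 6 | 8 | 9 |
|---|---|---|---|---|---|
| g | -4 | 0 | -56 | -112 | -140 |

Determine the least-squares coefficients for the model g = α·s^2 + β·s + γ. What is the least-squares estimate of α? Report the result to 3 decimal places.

The normal system MᵀM·[α, β, γ]ᵀ = Mᵀg is [[11954, 1456, 182]; [1456, 182, 22]; [182, 22, 5]]·[α, β, γ]ᵀ = [-20528, -2488, -312]ᵀ.
Inverting the 3×3 Gram matrix, [α, β, γ]ᵀ = [-1112/543, 1444/543, 80/181]ᵀ.

α = -2.048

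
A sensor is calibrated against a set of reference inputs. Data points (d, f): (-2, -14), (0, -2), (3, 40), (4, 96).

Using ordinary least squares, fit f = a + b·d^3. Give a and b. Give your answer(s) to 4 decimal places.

The normal system MᵀM·[a, b]ᵀ = Mᵀf is [[4, 83]; [83, 4889]]·[a, b]ᵀ = [120, 7336]ᵀ.
det = 4·4889 − 83² = 12667.
a = (120·4889 − 83·7336)/12667 = -22208/12667; b = (4·7336 − 83·120)/12667 = 19384/12667.

a = -1.7532, b = 1.5303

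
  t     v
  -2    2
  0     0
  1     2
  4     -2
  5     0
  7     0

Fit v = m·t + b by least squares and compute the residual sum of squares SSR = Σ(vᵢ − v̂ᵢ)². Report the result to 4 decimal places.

Forming MᵀM = [[95, 15]; [15, 6]] and Mᵀv = [-10, 2]ᵀ gives MᵀM·[m, b]ᵀ = Mᵀv.
Determinant 95·6 − 15² = 345.
m = ((-10)·6 − 15·2)/345 = -6/23; b = (95·2 − 15·(-10))/345 = 68/69.
Residuals: 34/69, -68/69, 88/69, -134/69, 22/69, 58/69; SSR = 512/69.

SSR = 7.4203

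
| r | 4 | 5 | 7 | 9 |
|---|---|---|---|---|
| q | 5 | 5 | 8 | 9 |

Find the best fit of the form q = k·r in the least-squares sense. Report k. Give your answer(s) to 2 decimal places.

Sums needed: Σr·r = 171.
Moment sums: Σr·q = 182.
So AᵀA·[k]ᵀ = Aᵀq: [[171]]·[k]ᵀ = [182]ᵀ.
Hence k = 182 / 171 ≈ 1.06433.

k = 1.06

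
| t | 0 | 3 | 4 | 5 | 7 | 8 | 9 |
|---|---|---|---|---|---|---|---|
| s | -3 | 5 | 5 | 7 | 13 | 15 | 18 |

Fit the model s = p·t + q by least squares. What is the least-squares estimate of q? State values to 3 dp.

q = -3.175

MᵀM·[p, q]ᵀ = Mᵀs reads: 244·p + 36·q = 443;  36·p + 7·q = 60.
(Σt·t = 244, Σt = 36, Σ1 = 7, Σt·s = 443, Σs = 60.)
det = 244·7 − 36² = 412.
p = (443·7 − 36·60)/412 = 941/412; q = (244·60 − 36·443)/412 = -327/103.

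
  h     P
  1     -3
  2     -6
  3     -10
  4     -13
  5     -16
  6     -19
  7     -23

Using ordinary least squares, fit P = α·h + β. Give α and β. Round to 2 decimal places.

MᵀM·[α, β]ᵀ = MᵀP reads: 140·α + 28·β = -452;  28·α + 7·β = -90.
det = 140·7 − 28² = 196.
α = ((-452)·7 − 28·(-90))/196 = -23/7; β = (140·(-90) − 28·(-452))/196 = 2/7.

α = -3.29, β = 0.29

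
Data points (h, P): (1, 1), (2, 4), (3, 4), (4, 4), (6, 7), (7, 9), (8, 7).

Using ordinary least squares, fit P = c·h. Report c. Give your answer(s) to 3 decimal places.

c = 1.106

From the data, Σh·h = 179.
For XᵀP: Σh·P = 198.
So XᵀX·[c]ᵀ = XᵀP: [[179]]·[c]ᵀ = [198]ᵀ.
c = 198/179 = 1.10615.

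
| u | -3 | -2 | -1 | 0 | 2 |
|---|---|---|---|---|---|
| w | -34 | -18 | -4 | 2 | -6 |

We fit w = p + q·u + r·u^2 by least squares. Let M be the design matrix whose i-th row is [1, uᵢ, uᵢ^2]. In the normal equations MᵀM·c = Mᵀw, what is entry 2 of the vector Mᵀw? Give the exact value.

130

Entry 2 ↔ basis u, so (Mᵀw)_{2} = Σᵢ (u)·wᵢ = (-3)·(-34) + (-2)·(-18) + (-1)·(-4) + (0)·(2) + (2)·(-6) = 130.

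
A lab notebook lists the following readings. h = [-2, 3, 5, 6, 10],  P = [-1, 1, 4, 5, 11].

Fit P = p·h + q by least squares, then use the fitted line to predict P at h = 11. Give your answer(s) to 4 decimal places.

Entries of XᵀX: Σh·h = 174, Σh = 22, Σ1 = 5.
Moment sums: Σh·P = 165, ΣP = 20.
Normal equations: [[174, 22]; [22, 5]]·[p, q]ᵀ = [165, 20]ᵀ.
Δ = 174·5 − 22² = 386.
p = (165·5 − 22·20)/386 = 385/386; q = (174·20 − 22·165)/386 = -75/193.
At h = 11: P̂ = (385/386)·(11) + (-75/193)·(1) = 4085/386.

P̂ = 10.5829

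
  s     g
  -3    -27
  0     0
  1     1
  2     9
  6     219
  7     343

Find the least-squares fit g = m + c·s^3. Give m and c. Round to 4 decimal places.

Compute the Gram sums: Σ1 = 6, Σs^3 = 541, Σs^3·s^3 = 165099.
Moment sums: Σg = 545, Σs^3·g = 165755.
Normal equations: [[6, 541]; [541, 165099]]·[m, c]ᵀ = [545, 165755]ᵀ.
det = 6·165099 − 541² = 697913.
m = (545·165099 − 541·165755)/697913 = 305500/697913; c = (6·165755 − 541·545)/697913 = 699685/697913.

m = 0.4377, c = 1.0025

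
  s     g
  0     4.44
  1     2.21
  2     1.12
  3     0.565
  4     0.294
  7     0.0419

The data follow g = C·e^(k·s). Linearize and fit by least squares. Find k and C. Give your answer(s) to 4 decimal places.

Linearized form: ln g = k·s + ln C. From the 6 transformed points,
Over the data: Σs = 17.0000, Σ(s)² = 79.0000, Σln g = -2.5706, Σs·ln g = -27.7971.
Normal system: [[79.0000, 17.0000]; [17.0000, 6]]·[k, ln C]ᵀ = [-27.7971, -2.5706]ᵀ.
Solving (det = 185.0000): k = -0.66531, ln C = 1.45662, so C = exp(1.45662) = 4.29141.

k = -0.6653, C = 4.2914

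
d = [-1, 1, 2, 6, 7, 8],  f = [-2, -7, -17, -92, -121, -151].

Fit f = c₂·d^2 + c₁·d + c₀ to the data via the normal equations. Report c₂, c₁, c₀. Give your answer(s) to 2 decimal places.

Compute the Gram sums: Σd^2·d^2 = 7811, Σd^2·d = 1079, Σd^2 = 155, Σd·d = 155, Σd = 23, Σ1 = 6.
For Xᵀf: Σd^2·f = -18982, Σd·f = -2646, Σf = -390.
Normal equations: [[7811, 1079, 155]; [1079, 155, 23]; [155, 23, 6]]·[c₂, c₁, c₀]ᵀ = [-18982, -2646, -390]ᵀ.
Solving the 3×3 system (Gaussian elimination) gives c₂ = -27931/14520, c₁ = -47441/14520, c₀ = -153/55.

c₂ = -1.92, c₁ = -3.27, c₀ = -2.78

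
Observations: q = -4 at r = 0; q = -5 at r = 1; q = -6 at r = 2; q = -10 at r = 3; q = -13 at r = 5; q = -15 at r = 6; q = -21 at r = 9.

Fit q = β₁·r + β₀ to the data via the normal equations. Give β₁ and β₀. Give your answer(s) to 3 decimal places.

β₁ = -1.954, β₀ = -3.313

The normal system XᵀX·[β₁, β₀]ᵀ = Xᵀq is [[156, 26]; [26, 7]]·[β₁, β₀]ᵀ = [-391, -74]ᵀ.
Eliminating β₀: 7·(row 1) − 26·(row 2) gives 416·β₁ = 7·(-391) − 26·(-74) = -813, so β₁ = -813/416.
Then β₀ = ((-74) − 26·(-813/416))/7 = -53/16.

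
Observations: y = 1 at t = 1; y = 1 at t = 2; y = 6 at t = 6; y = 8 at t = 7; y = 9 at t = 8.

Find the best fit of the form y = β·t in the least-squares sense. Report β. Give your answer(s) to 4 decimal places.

β = 1.0844

Sums needed: Σt·t = 154.
Right-hand side: Σt·y = 167.
So AᵀA·[β]ᵀ = Aᵀy: [[154]]·[β]ᵀ = [167]ᵀ.
β = 167/154 = 1.08442.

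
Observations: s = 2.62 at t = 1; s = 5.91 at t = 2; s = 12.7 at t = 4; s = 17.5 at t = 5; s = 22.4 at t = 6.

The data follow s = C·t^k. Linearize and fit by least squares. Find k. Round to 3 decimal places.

k = 1.183

With ln sᵢ as the transformed response and ln tᵢ as the regressor:
Σln t = 5.4806, Σ(ln t)² = 8.2030, Σln s = 11.2527, Σln t·ln s = 14.9321.
Equations: 8.2030·k + 5.4806·ln C = 14.9321;  5.4806·k + 5·ln C = 11.2527.
Δ = 8.2030·5 − (5.4806)² = 10.9774; k = (14.9321·5 − 5.4806·11.2527)/10.9774 = 1.18322, ln C = (8.2030·11.2527 − 5.4806·14.9321)/10.9774 = 0.95358.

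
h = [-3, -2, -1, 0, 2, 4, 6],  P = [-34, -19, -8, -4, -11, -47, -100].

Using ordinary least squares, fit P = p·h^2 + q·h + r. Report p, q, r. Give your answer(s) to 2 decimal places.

Entries of XᵀX: Σh^2·h^2 = 1666, Σh^2·h = 252, Σh^2 = 70, Σh·h = 70, Σh = 6, Σ1 = 7.
And Σh^2·P = -4786, Σh·P = -662, ΣP = -223.
Solving the 3×3 system (Gaussian elimination) gives p = -43966/15043, q = 2992/2149, r = -8217/2149.

p = -2.92, q = 1.39, r = -3.82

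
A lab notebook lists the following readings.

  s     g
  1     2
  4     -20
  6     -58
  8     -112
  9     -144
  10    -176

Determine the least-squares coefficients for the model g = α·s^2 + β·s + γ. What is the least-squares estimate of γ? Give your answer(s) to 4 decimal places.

γ = 3.1113

Compute the Gram sums: Σs^2·s^2 = 22210, Σs^2·s = 2522, Σs^2 = 298, Σs·s = 298, Σs = 38, Σ1 = 6.
Moment sums: Σs^2·g = -38838, Σs·g = -4378, Σg = -508.
Solving the 3×3 system (Gaussian elimination) gives α = -16319/8250, β = 13633/8250, γ = 4278/1375.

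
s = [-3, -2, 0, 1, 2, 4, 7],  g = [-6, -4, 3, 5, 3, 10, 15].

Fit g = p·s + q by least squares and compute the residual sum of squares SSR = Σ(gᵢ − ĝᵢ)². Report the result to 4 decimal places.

Entries of XᵀX: Σs·s = 83, Σs = 9, Σ1 = 7.
For Xᵀg: Σs·g = 182, Σg = 26.
Normal equations: [[83, 9]; [9, 7]]·[p, q]ᵀ = [182, 26]ᵀ.
Eliminating q: 7·(row 1) − 9·(row 2) gives 500·p = 7·182 − 9·26 = 1040, so p = 52/25.
Then q = (26 − 9·(52/25))/7 = 26/25.
Residuals: -4/5, -22/25, 49/25, 47/25, -11/5, 16/25, -3/5; SSR = 72/5.

SSR = 14.4000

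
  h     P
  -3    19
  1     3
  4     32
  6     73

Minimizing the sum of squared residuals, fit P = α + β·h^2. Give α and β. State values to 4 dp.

The normal equations are: 4·α + 62·β = 127;  62·α + 1634·β = 3314.
(Σ1 = 4, Σh^2 = 62, Σh^2·h^2 = 1634, ΣP = 127, Σh^2·P = 3314.)
det = 4·1634 − 62² = 2692.
α = (127·1634 − 62·3314)/2692 = 1025/1346; β = (4·3314 − 62·127)/2692 = 2691/1346.

α = 0.7615, β = 1.9993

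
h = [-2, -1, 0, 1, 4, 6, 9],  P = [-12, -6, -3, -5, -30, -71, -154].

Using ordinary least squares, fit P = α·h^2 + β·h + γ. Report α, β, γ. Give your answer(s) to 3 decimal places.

α = -1.933, β = 0.592, γ = -3.197

Forming MᵀM = [[8131, 1001, 139]; [1001, 139, 17]; [139, 17, 7]] and MᵀP = [-15569, -1907, -281]ᵀ gives MᵀM·[α, β, γ]ᵀ = MᵀP.
Inverting the 3×3 Gram matrix, [α, β, γ]ᵀ = [-663/343, 1826/3087, -9868/3087]ᵀ.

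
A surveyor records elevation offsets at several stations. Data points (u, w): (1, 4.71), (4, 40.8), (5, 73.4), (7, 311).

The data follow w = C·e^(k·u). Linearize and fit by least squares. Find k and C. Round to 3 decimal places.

k = 0.696, C = 2.380

Linearized form: ln w = k·u + ln C. From the 4 transformed points,
AᵀA = [[91.0000, 17.0000]; [17.0000, 4]], rhs = [78.0426, 15.2941]ᵀ  (here Σu = 17.0000, Σ(u)² = 91.0000, Σln w = 15.2941, Σu·ln w = 78.0426).
Solving (det = 75.0000): k = 0.69561, ln C = 0.86717, so C = exp(0.86717) = 2.38017.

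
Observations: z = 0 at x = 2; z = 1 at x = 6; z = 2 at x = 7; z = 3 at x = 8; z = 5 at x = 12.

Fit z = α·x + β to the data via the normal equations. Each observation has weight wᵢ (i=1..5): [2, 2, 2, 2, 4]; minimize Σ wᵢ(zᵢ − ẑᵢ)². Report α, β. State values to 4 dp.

Compute the Gram sums: Σwᵢ·x·x = 882, Σwᵢ·x = 94, Σwᵢ·1 = 12.
Right-hand side: Σwᵢ·x·z = 328, Σwᵢ·z = 32.
So AᵀWA·[α, β]ᵀ = AᵀWz: [[882, 94]; [94, 12]]·[α, β]ᵀ = [328, 32]ᵀ.
Eliminating β: 12·(row 1) − 94·(row 2) gives 1748·α = 12·328 − 94·32 = 928, so α = 232/437.
Then β = (32 − 94·(232/437))/12 = -652/437.

α = 0.5309, β = -1.4920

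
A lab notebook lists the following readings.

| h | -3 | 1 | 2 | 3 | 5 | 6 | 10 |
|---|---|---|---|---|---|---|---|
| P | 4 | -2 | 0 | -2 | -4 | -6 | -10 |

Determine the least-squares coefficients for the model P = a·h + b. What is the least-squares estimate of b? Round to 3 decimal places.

Normal-equation sums: Σh·h = 184, Σh = 24, Σ1 = 7.
Right-hand side: Σh·P = -176, ΣP = -20.
Normal equations: [[184, 24]; [24, 7]]·[a, b]ᵀ = [-176, -20]ᵀ.
Determinant 184·7 − 24² = 712.
a = ((-176)·7 − 24·(-20))/712 = -94/89; b = (184·(-20) − 24·(-176))/712 = 68/89.

b = 0.764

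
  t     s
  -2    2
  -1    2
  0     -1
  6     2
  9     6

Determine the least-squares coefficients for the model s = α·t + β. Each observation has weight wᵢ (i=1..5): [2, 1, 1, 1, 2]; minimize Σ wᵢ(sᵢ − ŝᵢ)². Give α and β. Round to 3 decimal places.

α = 0.376, β = 1.694

Setting ∂/∂α … = 0 gives: 207·α + 19·β = 110;  19·α + 7·β = 19.
(Σwᵢ·t·t = 207, Σwᵢ·t = 19, Σwᵢ·1 = 7, Σwᵢ·t·s = 110, Σwᵢ·s = 19.)
Eliminating β: 7·(row 1) − 19·(row 2) gives 1088·α = 7·110 − 19·19 = 409, so α = 409/1088.
Then β = (19 − 19·(409/1088))/7 = 1843/1088.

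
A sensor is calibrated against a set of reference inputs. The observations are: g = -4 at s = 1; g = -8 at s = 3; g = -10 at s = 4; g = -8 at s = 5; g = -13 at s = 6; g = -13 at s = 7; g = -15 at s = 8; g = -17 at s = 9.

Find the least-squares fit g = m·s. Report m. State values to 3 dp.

m = -1.957

XᵀX·[m]ᵀ = Xᵀg reads: 281·m = -550.
m = (-550)/281 = -1.9573.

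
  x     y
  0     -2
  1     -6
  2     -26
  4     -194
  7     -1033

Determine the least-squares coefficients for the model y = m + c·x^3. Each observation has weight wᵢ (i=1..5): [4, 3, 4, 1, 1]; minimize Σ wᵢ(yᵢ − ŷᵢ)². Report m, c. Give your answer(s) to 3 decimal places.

m = -2.220, c = -3.005

The normal system AᵀWA·[m, c]ᵀ = AᵀWy is [[13, 442]; [442, 122004]]·[m, c]ᵀ = [-1357, -367585]ᵀ.
Eliminating c: 122004·(row 1) − 442·(row 2) gives 1390688·m = 122004·(-1357) − 442·(-367585) = -3086858, so m = -1543429/695344.
Then c = ((-367585) − 442·(-1543429/695344))/122004 = -321447/106976.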